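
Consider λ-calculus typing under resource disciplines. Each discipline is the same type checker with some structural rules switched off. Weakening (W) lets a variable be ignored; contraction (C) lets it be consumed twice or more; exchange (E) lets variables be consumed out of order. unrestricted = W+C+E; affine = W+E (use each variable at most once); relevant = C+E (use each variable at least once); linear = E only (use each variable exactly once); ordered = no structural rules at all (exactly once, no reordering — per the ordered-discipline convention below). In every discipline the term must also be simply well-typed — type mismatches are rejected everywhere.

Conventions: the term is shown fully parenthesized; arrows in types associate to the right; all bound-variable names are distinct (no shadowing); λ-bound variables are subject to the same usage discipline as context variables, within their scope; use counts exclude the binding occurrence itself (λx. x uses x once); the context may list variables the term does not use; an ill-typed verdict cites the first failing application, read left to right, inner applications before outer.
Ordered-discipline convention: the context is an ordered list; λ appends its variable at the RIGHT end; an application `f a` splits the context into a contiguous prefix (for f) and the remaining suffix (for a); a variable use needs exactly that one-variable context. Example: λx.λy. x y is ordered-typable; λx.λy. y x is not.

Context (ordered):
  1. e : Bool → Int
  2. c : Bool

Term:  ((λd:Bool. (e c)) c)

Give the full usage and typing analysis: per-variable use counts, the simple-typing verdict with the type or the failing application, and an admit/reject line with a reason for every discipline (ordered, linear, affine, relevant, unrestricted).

counts: e ×1; c ×2; d [bound] ×0
left-to-right use order: e, c, c
typing: well-typed at Int
ordered: ✗ — needs contraction — c ×2; needs weakening: d unused
linear: ✗ — needs contraction — c ×2; needs weakening: d unused
affine: ✗ — needs contraction — c ×2
relevant: ✗ — needs weakening: d unused
unrestricted: ✓ — type-checks (Int) and nothing is barred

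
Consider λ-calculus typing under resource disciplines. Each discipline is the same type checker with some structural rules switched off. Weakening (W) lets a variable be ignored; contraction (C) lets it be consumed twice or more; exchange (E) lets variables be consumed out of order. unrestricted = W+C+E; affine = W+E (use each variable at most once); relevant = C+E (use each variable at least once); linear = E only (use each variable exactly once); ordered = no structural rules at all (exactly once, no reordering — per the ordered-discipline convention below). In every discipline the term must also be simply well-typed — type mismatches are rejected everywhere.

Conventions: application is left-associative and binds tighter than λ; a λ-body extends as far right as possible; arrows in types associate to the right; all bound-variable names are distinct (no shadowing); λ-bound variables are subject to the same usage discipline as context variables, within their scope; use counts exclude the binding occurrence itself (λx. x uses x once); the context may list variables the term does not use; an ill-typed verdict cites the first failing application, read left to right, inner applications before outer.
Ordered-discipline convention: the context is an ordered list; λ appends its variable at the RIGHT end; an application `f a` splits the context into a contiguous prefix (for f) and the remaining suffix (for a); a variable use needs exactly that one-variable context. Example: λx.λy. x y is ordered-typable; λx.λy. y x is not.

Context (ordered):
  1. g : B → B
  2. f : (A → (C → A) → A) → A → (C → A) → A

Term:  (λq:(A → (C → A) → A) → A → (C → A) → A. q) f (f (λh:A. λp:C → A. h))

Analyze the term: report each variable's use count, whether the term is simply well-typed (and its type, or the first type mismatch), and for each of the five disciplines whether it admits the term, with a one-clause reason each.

use counts: g=0; f=2; q (λ-bound)=1; h (λ-bound)=1; p (λ-bound)=0
left-to-right use order: q, f, f, h
typing: well-typed at A → (C → A) → A
ordered: ✗, needs contraction — f ×2; needs weakening: g, p unused
linear: ✗, needs contraction — f ×2; needs weakening: g, p unused
affine: ✗, needs contraction — f ×2
relevant: ✗, needs weakening: g, p unused
unrestricted: ✓, typability at A → (C → A) → A is all that's needed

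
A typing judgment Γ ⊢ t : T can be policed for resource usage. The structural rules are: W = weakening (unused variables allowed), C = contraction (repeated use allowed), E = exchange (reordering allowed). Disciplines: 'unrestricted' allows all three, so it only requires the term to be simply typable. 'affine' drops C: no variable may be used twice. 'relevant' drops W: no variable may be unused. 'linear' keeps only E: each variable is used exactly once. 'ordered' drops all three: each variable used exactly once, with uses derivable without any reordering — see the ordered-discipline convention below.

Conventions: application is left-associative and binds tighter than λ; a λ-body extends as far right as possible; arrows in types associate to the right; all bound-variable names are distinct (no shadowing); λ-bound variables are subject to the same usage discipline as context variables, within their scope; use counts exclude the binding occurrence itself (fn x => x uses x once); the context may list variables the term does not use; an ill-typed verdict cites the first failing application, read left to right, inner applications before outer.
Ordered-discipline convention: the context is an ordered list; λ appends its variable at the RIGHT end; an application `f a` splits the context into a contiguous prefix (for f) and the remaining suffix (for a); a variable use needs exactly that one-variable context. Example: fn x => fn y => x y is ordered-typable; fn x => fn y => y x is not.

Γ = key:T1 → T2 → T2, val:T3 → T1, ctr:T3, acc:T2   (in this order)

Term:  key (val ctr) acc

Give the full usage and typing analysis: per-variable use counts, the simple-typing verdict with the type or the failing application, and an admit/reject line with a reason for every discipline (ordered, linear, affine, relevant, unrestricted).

use counts: key=1, val=1, ctr=1, acc=1
use order (left to right): key, val, ctr, acc
typing: ✓ — T2
ordered ✓ (key, val, ctr, acc: once each, no exchange needed)
linear ✓ (key, val, ctr, acc: one use apiece)
affine ✓ (none of key, val, ctr, acc used more than once)
relevant ✓ (every one of key, val, ctr, acc appears)
unrestricted ✓ (typability at T2 is all that's needed)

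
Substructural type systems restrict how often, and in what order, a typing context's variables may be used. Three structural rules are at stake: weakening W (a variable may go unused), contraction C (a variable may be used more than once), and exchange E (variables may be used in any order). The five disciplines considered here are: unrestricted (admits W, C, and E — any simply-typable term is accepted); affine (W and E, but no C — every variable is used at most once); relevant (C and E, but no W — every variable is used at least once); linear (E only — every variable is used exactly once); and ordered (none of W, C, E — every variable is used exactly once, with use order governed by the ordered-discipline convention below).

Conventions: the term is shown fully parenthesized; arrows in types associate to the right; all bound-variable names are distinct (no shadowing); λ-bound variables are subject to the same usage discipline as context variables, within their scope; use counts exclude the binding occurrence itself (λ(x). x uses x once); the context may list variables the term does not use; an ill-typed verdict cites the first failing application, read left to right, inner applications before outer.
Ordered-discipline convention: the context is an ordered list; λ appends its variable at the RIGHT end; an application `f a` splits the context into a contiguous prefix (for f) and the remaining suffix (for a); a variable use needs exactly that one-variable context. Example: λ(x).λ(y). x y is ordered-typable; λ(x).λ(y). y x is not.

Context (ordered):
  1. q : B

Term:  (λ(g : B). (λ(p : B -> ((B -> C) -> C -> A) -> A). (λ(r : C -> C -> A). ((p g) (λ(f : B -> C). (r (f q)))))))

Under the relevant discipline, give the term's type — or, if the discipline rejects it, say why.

term : B -> (B -> ((B -> C) -> C -> A) -> A) -> (C -> C -> A) -> A
counts: q ×1, g (λ-bound) ×1, p (λ-bound) ×1, r (λ-bound) ×1, f (λ-bound) ×1
use order (left to right): p, g, r, f, q
typing: well-typed at B -> (B -> ((B -> C) -> C -> A) -> A) -> (C -> C -> A) -> A
all disciplines: ordered ✗, linear ✓, affine ✓, relevant ✓, unrestricted ✓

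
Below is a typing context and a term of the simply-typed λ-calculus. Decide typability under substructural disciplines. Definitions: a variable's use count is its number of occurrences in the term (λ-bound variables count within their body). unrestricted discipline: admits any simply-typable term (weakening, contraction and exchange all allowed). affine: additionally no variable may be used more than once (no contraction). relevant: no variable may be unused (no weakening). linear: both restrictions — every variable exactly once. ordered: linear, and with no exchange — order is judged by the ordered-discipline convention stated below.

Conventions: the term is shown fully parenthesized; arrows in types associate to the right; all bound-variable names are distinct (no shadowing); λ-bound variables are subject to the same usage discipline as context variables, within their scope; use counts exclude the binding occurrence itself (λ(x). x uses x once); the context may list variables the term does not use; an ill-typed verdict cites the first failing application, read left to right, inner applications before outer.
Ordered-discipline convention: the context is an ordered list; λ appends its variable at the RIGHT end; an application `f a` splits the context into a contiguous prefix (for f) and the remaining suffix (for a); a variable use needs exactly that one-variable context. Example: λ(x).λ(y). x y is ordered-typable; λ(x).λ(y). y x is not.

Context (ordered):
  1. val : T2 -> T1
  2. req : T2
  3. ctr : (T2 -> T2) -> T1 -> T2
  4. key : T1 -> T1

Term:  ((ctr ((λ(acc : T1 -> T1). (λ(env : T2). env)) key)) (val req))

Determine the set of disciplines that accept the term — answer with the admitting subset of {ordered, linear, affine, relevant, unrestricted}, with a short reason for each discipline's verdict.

accepted by: affine, unrestricted
use counts: val ×1; req ×1; ctr ×1; key ×1; acc [bound] ×0; env [bound] ×1
uses in reading order: ctr, env, key, val, req
typing: well-typed — term : T2
ordered: ✗, unused: acc — weakening required
linear: ✗, unused: acc — weakening required
affine: ✓, val, req, ctr, key, acc, env: no repeats, contraction unneeded
relevant: ✗, unused: acc — weakening required
unrestricted: ✓, typability at T2 is all that's needed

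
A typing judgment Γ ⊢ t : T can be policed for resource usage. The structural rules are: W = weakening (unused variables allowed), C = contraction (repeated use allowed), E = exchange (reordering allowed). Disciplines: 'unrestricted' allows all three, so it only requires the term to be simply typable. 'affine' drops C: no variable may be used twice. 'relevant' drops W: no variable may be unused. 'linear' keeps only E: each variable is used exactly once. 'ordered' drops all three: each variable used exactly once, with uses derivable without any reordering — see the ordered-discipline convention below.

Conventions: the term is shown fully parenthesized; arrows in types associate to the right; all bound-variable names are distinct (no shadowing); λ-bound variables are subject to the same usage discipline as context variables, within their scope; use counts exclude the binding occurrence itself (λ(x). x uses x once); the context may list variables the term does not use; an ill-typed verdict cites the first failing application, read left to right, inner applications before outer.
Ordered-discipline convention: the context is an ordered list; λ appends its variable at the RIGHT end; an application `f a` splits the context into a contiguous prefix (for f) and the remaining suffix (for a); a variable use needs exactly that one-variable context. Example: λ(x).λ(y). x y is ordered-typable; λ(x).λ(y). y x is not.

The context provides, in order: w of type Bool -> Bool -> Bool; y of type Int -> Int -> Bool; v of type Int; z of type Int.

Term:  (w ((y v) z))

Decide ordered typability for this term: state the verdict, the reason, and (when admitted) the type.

yes — w, y, v, z: once each, no exchange needed; term : Bool -> Bool
variable uses: w ×1, y ×1, v ×1, z ×1
use order (left to right): w, y, v, z
typing: well-typed at Bool -> Bool
summary: ordered ✓; linear ✓; affine ✓; relevant ✓; unrestricted ✓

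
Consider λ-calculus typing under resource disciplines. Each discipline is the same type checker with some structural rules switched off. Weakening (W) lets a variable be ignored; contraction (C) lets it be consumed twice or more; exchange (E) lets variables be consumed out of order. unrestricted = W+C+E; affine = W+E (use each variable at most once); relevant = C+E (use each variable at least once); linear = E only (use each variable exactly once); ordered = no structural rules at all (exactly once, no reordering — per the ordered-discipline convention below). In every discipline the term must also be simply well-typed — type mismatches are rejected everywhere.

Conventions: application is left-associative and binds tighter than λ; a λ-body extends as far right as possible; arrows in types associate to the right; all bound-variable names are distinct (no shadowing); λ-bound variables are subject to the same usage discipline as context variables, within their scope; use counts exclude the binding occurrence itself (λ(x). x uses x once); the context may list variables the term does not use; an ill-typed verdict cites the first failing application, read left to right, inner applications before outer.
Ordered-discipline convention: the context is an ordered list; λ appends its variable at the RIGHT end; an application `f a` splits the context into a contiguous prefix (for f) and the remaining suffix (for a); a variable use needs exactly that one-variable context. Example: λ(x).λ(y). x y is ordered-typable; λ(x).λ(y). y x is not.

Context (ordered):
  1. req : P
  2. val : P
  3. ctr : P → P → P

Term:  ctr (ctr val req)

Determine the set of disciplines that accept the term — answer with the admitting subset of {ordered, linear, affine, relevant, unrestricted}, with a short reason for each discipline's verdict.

admitted by: relevant, unrestricted
use counts: req ×1; val ×1; ctr ×2
left-to-right use order: ctr, ctr, val, req
typing: well-typed at P → P
ordered ✗ (ctr ×2 used more than once (contraction))
linear ✗ (ctr ×2 used more than once (contraction))
affine ✗ (ctr ×2 used more than once (contraction))
relevant ✓ (at least one use each (req, val, ctr))
unrestricted ✓ (simply typable at P → P; W, C, E all held)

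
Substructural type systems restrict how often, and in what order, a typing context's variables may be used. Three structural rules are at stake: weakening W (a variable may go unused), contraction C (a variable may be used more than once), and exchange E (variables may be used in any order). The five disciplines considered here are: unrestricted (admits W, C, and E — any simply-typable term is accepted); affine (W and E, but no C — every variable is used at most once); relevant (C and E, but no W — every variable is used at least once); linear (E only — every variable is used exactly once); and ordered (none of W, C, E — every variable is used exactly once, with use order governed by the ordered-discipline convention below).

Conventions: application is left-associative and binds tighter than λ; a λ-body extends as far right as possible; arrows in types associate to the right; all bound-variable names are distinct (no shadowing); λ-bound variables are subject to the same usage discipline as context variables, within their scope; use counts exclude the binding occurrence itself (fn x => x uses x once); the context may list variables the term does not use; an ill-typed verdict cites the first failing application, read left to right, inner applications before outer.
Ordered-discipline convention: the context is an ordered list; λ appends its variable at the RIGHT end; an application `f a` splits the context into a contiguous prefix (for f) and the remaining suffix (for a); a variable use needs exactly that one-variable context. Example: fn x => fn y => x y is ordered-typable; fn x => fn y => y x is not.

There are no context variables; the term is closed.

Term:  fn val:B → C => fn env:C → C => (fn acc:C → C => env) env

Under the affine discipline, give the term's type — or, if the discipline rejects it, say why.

not well-typed under affine — repeated use of env ×2
variable uses: val [bound] ×0, env [bound] ×2, acc [bound] ×0
order of uses: env, env
typing: the term checks, with type (B → C) → (C → C) → C → C
summary: ordered ✗; linear ✗; affine ✗; relevant ✗; unrestricted ✓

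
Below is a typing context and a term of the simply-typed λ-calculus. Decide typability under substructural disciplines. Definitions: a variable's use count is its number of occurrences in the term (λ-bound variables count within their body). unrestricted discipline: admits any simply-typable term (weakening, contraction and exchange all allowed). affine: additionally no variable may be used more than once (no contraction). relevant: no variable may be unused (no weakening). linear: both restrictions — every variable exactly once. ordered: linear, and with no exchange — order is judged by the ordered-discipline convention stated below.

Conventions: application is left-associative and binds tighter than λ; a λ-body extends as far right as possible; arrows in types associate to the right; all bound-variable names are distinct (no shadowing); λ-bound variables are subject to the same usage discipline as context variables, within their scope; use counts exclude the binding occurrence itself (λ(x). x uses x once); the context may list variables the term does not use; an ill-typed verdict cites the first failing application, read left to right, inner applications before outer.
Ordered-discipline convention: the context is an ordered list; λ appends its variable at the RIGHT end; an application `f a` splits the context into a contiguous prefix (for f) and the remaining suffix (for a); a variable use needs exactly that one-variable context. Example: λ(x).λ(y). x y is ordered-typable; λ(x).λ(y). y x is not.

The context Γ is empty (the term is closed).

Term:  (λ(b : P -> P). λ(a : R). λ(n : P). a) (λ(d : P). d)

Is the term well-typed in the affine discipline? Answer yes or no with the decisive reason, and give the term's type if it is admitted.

yes — b, a, n, d: no repeats, contraction unneeded; term : R -> P -> R
counts: b [bound] ×0, a [bound] ×1, n [bound] ×0, d [bound] ×1
left-to-right use order: a, d
typing: ✓ — R -> P -> R
across the five disciplines: ordered ✗; linear ✗; affine ✓; relevant ✗; unrestricted ✓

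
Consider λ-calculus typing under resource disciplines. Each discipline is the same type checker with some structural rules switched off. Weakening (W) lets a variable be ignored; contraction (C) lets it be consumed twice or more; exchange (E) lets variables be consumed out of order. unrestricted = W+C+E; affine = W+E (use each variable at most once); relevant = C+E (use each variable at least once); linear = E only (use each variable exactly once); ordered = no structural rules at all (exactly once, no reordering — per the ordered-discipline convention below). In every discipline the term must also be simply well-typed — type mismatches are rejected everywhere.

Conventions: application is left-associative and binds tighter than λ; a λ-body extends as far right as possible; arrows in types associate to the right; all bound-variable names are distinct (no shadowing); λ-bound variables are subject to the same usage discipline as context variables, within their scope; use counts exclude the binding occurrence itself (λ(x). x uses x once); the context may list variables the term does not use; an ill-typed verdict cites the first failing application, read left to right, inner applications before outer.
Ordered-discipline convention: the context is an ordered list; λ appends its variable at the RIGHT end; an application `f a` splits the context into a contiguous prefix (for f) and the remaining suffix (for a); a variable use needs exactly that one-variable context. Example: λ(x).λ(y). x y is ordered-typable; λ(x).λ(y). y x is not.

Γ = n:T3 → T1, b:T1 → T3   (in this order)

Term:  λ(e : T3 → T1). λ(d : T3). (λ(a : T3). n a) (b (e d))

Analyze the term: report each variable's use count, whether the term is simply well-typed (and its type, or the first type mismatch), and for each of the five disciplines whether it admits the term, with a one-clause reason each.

counts: n ×1; b ×1; e (λ-bound) ×1; d (λ-bound) ×1; a (λ-bound) ×1
left-to-right use order: n, a, b, e, d
typing: well-typed — term : (T3 → T1) → T3 → T1
ordered: ✓, n, b, e, d, a: once each, no exchange needed
linear: ✓, exactly-once usage across n, b, e, d, a
affine: ✓, no duplicate uses among n, b, e, d, a
relevant: ✓, none of n, b, e, d, a goes unused
unrestricted: ✓, type-checks ((T3 → T1) → T3 → T1) and nothing is barred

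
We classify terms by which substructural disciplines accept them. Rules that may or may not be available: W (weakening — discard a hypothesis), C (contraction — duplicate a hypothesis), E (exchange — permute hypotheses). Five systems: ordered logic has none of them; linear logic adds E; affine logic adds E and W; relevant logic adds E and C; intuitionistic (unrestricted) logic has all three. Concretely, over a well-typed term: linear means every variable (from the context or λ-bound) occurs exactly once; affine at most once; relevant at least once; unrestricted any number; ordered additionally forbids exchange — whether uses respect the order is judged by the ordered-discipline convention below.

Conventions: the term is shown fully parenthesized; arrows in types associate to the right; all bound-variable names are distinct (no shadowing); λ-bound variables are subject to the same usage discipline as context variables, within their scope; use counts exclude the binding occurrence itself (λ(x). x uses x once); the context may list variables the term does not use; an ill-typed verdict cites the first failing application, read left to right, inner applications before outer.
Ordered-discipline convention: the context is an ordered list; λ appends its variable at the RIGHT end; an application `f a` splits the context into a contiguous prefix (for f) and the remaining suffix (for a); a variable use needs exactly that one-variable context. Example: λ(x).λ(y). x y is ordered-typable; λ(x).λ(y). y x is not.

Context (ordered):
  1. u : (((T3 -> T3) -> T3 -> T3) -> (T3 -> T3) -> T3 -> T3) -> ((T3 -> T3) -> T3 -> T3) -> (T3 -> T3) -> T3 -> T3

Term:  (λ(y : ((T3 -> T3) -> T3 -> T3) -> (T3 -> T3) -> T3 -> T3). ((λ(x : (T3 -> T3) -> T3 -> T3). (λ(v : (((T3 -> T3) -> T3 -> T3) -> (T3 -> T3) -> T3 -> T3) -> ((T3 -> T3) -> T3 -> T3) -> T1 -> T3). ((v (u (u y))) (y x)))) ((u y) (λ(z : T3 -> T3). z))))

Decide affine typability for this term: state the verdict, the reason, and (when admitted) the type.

no — uses contraction: u ×3, y ×3
usage: u=3; y (bound)=3; x (bound)=1; v (bound)=1; z (bound)=1
order of uses: v, u, u, y, y, x, u, y, z
typing: the term checks, with type (((T3 -> T3) -> T3 -> T3) -> (T3 -> T3) -> T3 -> T3) -> ((((T3 -> T3) -> T3 -> T3) -> (T3 -> T3) -> T3 -> T3) -> ((T3 -> T3) -> T3 -> T3) -> T1 -> T3) -> T1 -> T3
per-discipline verdicts: ordered ✗ · linear ✗ · affine ✗ · relevant ✓ · unrestricted ✓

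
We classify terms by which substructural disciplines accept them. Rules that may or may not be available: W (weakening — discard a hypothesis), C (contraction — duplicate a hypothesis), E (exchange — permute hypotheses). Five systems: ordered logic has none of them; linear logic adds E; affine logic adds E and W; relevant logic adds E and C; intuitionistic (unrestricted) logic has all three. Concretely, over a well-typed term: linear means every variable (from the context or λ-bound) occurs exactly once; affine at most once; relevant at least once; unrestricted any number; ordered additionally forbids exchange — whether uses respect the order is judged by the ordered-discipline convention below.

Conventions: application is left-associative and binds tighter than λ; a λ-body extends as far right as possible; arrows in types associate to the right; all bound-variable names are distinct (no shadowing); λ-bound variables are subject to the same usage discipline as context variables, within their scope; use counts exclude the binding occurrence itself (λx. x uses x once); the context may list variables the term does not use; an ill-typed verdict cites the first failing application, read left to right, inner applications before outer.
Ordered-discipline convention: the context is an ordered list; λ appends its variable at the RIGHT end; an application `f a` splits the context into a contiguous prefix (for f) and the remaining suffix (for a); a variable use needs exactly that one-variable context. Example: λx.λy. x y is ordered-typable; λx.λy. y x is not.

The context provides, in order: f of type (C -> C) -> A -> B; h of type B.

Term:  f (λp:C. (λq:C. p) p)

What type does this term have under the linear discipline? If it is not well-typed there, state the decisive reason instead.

not well-typed under linear — uses contraction: p ×2; h, q never used (weakening)
counts: f: 1×, h: 0×, p (λ-bound): 2×, q (λ-bound): 0×
order of uses: f, p, p
typing: ✓ — A -> B
all disciplines: ordered ✗ · linear ✗ · affine ✗ · relevant ✗ · unrestricted ✓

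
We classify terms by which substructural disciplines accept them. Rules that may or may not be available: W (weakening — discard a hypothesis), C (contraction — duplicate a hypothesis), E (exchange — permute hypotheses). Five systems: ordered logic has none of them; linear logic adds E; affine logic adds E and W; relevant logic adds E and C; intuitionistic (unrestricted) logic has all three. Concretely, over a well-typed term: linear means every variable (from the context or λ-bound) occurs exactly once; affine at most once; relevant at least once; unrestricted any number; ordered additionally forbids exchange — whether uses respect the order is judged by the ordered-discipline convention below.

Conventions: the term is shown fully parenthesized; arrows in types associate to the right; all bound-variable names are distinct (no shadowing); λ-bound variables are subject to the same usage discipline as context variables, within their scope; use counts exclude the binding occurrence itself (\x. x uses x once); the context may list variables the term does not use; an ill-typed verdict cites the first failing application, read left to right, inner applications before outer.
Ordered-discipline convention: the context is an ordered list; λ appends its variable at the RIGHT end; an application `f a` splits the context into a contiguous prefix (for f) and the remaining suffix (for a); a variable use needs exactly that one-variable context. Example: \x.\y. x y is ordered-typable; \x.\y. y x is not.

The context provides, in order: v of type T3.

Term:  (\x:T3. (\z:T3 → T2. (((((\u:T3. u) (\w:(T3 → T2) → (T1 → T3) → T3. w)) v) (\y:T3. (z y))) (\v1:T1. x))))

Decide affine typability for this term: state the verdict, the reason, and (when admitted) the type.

no — fails simple typing
variable uses: v: 1; x [bound]: 1; z [bound]: 1; u [bound]: 1; w [bound]: 1; y [bound]: 1; v1 [bound]: 0
order of uses: u, w, v, z, y, x
typing: ill-typed: an application expects T3 but receives ((T3 → T2) → (T1 → T3) → T3) → (T3 → T2) → (T1 → T3) → T3
across the five disciplines: ordered ✗; linear ✗; affine ✗; relevant ✗; unrestricted ✗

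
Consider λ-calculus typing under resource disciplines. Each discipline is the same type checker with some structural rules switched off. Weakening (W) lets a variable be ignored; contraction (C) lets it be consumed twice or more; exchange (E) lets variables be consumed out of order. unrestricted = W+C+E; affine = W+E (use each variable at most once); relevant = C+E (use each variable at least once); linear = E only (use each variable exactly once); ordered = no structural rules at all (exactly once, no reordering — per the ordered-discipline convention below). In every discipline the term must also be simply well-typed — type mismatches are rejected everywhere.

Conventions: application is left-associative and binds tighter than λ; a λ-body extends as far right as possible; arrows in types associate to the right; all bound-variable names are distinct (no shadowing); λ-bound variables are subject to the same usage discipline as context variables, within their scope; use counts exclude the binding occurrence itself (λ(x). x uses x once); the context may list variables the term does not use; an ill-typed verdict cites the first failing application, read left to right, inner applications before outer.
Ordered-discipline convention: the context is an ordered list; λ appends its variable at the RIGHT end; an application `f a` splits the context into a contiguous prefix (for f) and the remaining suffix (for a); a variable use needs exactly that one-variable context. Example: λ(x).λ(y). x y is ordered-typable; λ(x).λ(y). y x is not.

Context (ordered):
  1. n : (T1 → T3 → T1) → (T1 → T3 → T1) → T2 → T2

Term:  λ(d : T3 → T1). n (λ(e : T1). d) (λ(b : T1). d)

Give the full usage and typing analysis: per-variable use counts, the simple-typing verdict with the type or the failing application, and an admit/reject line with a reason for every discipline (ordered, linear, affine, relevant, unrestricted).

variable uses: n: 1×, d (λ-bound): 2×, e (λ-bound): 0×, b (λ-bound): 0×
order of uses: n, d, d
typing: well-typed at (T3 → T1) → T2 → T2
ordered: ✗ — needs contraction — d ×2; unused: e, b — weakening required
linear: ✗ — needs contraction — d ×2; unused: e, b — weakening required
affine: ✗ — needs contraction — d ×2
relevant: ✗ — unused: e, b — weakening required
unrestricted: ✓ — simply typable at (T3 → T1) → T2 → T2; W, C, E all held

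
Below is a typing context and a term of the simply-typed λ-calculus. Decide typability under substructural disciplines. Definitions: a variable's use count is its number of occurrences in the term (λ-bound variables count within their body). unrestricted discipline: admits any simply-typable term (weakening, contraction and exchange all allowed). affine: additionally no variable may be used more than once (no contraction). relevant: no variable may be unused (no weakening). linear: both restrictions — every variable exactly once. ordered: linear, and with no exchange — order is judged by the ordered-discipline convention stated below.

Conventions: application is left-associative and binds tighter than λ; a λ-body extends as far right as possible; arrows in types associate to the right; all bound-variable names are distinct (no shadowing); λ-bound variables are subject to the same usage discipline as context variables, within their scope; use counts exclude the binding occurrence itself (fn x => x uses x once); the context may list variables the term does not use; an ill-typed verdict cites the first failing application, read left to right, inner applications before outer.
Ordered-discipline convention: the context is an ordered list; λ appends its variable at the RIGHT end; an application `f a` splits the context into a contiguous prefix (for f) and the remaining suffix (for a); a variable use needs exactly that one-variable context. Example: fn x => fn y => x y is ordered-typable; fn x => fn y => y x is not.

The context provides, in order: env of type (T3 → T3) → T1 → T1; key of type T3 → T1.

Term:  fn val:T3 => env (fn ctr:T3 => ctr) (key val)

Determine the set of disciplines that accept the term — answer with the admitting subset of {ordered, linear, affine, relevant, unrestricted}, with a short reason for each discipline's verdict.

admitted by: ordered, linear, affine, relevant, unrestricted
usage: env=1, key=1, val (λ-bound)=1, ctr (λ-bound)=1
uses in reading order: env, ctr, key, val
typing: well-typed — term : T3 → T1
ordered: ✓, env, key, val, ctr once each; derivable with no W/C/E
linear: ✓, env, key, val, ctr: one use apiece
affine: ✓, no duplicate uses among env, key, val, ctr
relevant: ✓, env, key, val, ctr: all used, weakening unneeded
unrestricted: ✓, simply typable at T3 → T1; W, C, E all held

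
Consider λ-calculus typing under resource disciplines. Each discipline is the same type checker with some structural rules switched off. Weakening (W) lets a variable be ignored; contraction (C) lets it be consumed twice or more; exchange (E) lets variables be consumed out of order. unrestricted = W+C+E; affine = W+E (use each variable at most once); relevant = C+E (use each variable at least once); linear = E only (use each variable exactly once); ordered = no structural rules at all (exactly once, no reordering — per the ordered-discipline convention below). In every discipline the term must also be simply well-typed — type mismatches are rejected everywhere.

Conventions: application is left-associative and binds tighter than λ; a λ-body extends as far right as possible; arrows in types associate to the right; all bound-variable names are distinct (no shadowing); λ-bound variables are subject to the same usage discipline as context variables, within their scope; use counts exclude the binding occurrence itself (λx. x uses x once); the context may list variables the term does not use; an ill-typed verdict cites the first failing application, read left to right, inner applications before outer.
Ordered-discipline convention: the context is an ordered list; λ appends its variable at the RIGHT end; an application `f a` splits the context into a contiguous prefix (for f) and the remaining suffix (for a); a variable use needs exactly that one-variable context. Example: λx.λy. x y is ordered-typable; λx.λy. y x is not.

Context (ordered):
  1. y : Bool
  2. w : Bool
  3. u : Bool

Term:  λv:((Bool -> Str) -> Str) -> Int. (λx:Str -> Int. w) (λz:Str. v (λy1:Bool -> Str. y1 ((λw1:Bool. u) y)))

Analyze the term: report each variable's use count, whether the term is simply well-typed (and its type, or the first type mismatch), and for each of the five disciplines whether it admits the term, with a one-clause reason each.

variable uses: y: 1, w: 1, u: 1, v (bound): 1, x (bound): 0, z (bound): 0, y1 (bound): 1, w1 (bound): 0
order of uses: w, v, y1, u, y
typing: well-typed — term : (((Bool -> Str) -> Str) -> Int) -> Bool
ordered: ✗ — unused: x, z, w1 — weakening required
linear: ✗ — unused: x, z, w1 — weakening required
affine: ✓ — no duplicate uses among y, w, u, v, x, z, y1, w1
relevant: ✗ — unused: x, z, w1 — weakening required
unrestricted: ✓ — type-checks ((((Bool -> Str) -> Str) -> Int) -> Bool) and nothing is barred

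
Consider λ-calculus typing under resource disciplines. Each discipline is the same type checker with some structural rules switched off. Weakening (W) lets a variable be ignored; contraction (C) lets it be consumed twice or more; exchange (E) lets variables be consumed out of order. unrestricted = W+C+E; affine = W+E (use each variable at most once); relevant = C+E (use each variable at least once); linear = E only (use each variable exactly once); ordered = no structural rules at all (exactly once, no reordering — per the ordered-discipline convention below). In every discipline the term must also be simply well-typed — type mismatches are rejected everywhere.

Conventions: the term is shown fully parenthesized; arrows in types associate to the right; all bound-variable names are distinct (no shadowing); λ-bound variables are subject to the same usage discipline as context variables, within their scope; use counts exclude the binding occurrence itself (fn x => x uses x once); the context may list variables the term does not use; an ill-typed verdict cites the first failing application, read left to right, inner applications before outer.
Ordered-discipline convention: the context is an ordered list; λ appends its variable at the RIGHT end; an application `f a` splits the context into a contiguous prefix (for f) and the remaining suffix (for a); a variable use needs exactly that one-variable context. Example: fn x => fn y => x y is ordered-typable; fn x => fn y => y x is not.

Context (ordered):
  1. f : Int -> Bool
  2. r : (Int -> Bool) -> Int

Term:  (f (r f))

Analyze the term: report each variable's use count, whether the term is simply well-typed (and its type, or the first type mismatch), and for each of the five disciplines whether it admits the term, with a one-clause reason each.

variable uses: f: 2×; r: 1×
use order (left to right): f, r, f
typing: ✓ — Bool
ordered: ✗ — needs contraction — f ×2
linear: ✗ — needs contraction — f ×2
affine: ✗ — needs contraction — f ×2
relevant: ✓ — none of f, r goes unused
unrestricted: ✓ — simply typable at Bool; W, C, E all held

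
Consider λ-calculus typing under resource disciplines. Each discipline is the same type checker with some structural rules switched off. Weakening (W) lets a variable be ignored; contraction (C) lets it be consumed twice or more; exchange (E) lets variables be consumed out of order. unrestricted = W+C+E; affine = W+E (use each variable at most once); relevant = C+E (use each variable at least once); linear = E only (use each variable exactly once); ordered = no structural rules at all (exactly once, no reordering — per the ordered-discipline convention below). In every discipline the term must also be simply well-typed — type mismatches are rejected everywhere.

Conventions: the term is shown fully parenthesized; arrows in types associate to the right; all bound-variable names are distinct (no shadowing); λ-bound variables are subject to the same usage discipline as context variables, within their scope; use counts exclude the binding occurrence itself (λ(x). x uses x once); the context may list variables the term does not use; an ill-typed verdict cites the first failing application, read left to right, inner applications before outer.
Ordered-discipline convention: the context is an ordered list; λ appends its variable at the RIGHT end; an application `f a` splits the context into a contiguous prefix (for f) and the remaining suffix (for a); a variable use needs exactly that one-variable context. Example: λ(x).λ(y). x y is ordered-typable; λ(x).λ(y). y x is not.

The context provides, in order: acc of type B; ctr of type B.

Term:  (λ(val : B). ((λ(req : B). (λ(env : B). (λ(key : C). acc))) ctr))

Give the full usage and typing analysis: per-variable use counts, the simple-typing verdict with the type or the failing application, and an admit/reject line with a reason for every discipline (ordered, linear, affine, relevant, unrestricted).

variable uses: acc ×1; ctr ×1; val (bound) ×0; req (bound) ×0; env (bound) ×0; key (bound) ×0
uses in reading order: acc, ctr
typing: the term checks, with type B -> B -> C -> B
ordered ✗ (val, req, env, key never used (weakening))
linear ✗ (val, req, env, key never used (weakening))
affine ✓ (acc, ctr, val, req, env, key: no repeats, contraction unneeded)
relevant ✗ (val, req, env, key never used (weakening))
unrestricted ✓ (type-checks (B -> B -> C -> B) and nothing is barred)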